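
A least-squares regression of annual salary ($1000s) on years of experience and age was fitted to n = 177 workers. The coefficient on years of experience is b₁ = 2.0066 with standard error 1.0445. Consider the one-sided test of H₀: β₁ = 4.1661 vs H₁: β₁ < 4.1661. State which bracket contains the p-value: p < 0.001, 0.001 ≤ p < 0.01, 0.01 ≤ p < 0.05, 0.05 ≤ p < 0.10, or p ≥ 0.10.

0.01 ≤ p < 0.05

t = (2.0066 − 4.1661) / 1.0445 = -2.067.
df = n − k − 1 = 177 − 2 − 1 = 174.
One-sided p = P(T_{174} < t) ≈ 0.0201.
So 0.01 ≤ p < 0.05.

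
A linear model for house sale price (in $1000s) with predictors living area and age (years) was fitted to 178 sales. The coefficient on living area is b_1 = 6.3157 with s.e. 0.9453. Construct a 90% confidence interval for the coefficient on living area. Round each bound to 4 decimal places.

df = n − k − 1 = 178 − 2 − 1 = 175.
t* = t_{0.05, 175} = 1.653607.
Margin = t* × SE = 1.653607 × 0.9453 = 1.563155.
CI: 6.3157 ± 1.563155 → (4.7525, 7.8789).
With 90% confidence, each one-unit increase in living area is associated with a change of between 4.7525 and 7.8789 $1000s in house sale price, holding the other predictors fixed.

(4.7525, 7.8789)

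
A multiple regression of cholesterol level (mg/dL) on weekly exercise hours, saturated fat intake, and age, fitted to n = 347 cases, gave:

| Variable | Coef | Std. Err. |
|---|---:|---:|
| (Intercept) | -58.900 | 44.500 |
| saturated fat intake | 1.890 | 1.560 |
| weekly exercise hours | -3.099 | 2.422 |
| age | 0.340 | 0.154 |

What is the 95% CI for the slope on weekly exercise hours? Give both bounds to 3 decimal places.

Read off: b = -3.099, SE = 2.422 for weekly exercise hours.
df = n − k − 1 = 347 − 3 − 1 = 343.
t* = t_{0.025, 343} = 1.966904.
Margin = t* × SE = 1.966904 × 2.422 = 4.76384.
CI: -3.099 ± 4.76384 → (-7.863, 1.665).

(-7.863, 1.665)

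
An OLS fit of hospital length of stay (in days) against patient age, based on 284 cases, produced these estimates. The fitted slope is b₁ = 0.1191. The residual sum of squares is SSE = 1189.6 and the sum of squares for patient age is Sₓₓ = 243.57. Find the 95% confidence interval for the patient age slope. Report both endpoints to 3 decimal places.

MSE = SSE/(n − 2) = 1189.6/282 = 4.21844.
SE(b₁) = √(MSE/Sₓₓ) = √(4.21844/243.57) = 0.131602.
df = n − 2 = 282.
t* = t_{0.025, 282} = 1.968412.
Margin = t* × SE = 1.968412 × 0.131602 = 0.25905.
CI: 0.1191 ± 0.25905 → (-0.140, 0.378).
With 95% confidence, each one-unit increase in patient age is associated with a change of between -0.140 and 0.378 days in hospital length of stay.

(-0.140, 0.378)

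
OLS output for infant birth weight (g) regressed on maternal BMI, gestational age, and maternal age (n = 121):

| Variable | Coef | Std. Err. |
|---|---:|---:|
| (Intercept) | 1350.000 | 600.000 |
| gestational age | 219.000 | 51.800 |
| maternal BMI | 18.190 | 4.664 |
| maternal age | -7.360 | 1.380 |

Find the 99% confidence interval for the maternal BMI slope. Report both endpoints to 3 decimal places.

Read off: b = 18.190, SE = 4.664 for maternal BMI.
df = n − k − 1 = 121 − 3 − 1 = 117.
t* = t_{0.005, 117} = 2.618504.
Margin = t* × SE = 2.618504 × 4.664 = 12.21270.
CI: 18.190 ± 12.21270 → (5.977, 30.403).

(5.977, 30.403)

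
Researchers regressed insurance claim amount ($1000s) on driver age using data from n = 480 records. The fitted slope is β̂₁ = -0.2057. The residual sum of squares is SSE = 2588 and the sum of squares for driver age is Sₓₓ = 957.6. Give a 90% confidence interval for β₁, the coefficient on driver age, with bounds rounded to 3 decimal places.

(-0.330, -0.082)

MSE = SSE/(n − 2) = 2588/478 = 5.41423.
SE(β̂₁) = √(MSE/Sₓₓ) = √(5.41423/957.6) = 0.0751928.
df = n − 2 = 478.
t* = t_{0.05, 478} = 1.648048.
Margin = t* × SE = 1.648048 × 0.0751928 = 0.12392.
CI: -0.2057 ± 0.12392 → (-0.330, -0.082).
With 90% confidence, each one-unit increase in driver age is associated with a change of between -0.330 and -0.082 $1000s in insurance claim amount.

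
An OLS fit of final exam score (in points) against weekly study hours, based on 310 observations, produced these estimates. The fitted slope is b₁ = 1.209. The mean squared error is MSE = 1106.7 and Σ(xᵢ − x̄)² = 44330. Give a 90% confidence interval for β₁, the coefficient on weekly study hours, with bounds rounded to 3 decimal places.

SE(b₁) = √(MSE/Sₓₓ) = √(1106.7/44330) = 0.158003.
df = n − 2 = 308.
t* = t_{0.05, 308} = 1.649816.
Margin = t* × SE = 1.649816 × 0.158003 = 0.26068.
CI: 1.209 ± 0.26068 → (0.948, 1.470).
With 90% confidence, each one-unit increase in weekly study hours is associated with a change of between 0.948 and 1.470 points in final exam score.

(0.948, 1.470)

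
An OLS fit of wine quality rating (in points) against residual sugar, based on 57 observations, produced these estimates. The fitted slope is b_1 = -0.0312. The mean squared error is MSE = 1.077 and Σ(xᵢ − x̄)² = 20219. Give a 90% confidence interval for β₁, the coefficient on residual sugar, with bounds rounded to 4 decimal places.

(-0.0434, -0.0190)

SE(b_1) = √(MSE/Sₓₓ) = √(1.077/20219) = 0.00729841.
df = n − 2 = 55.
t* = t_{0.05, 55} = 1.673034.
Margin = t* × SE = 1.673034 × 0.00729841 = 0.012210.
CI: -0.0312 ± 0.012210 → (-0.0434, -0.0190).
With 90% confidence, each one-unit increase in residual sugar is associated with a change of between -0.0434 and -0.0190 points in wine quality rating.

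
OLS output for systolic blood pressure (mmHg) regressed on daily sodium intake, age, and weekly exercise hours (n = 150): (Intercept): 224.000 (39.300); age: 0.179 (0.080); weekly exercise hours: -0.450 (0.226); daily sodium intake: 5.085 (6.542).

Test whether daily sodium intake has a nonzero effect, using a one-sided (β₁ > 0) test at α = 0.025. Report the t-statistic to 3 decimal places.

Read off: b = 5.085, SE = 6.542 for daily sodium intake.
H₀: β₁ = 0 vs H₁: β₁ > 0.
t = 5.085 / 6.542 = 0.777.
df = n − k − 1 = 150 − 3 − 1 = 146.
One-sided p ≈ 0.2191, which is ≥ 0.025, so fail to reject H₀.
The data do not give significant evidence that the true slope on daily sodium intake is positive, holding the other predictors fixed.

t = 0.777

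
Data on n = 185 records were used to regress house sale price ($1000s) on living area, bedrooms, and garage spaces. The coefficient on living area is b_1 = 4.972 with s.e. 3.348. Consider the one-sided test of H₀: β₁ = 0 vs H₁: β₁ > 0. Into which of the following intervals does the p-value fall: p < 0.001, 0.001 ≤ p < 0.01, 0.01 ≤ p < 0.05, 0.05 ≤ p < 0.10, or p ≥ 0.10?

0.05 ≤ p < 0.10

t = 4.972 / 3.348 = 1.485.
df = n − k − 1 = 185 − 3 − 1 = 181.
One-sided p = P(T_{181} > t) ≈ 0.0696.
So 0.05 ≤ p < 0.10.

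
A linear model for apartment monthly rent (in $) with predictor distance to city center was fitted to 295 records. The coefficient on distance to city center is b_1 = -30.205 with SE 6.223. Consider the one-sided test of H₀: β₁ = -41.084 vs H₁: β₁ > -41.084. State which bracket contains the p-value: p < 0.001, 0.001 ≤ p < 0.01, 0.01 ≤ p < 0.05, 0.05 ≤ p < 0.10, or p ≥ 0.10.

t = (-30.205 − (-41.084)) / 6.223 = 1.748.
df = n − 2 = 295 − 2 = 293.
One-sided p = P(T_{293} > t) ≈ 0.0407.
So 0.01 ≤ p < 0.05.

0.01 ≤ p < 0.05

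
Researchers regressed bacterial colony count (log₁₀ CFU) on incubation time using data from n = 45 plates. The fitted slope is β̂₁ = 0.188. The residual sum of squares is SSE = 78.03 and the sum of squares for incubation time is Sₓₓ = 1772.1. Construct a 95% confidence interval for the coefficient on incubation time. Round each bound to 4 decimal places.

MSE = SSE/(n − 2) = 78.03/43 = 1.81465.
SE(β̂₁) = √(MSE/Sₓₓ) = √(1.81465/1772.1) = 0.0320002.
df = n − 2 = 43.
t* = t_{0.025, 43} = 2.016692.
Margin = t* × SE = 2.016692 × 0.0320002 = 0.064535.
CI: 0.188 ± 0.064535 → (0.1235, 0.2525).
With 95% confidence, each one-unit increase in incubation time is associated with a change of between 0.1235 and 0.2525 log₁₀ CFU in bacterial colony count.

(0.1235, 0.2525)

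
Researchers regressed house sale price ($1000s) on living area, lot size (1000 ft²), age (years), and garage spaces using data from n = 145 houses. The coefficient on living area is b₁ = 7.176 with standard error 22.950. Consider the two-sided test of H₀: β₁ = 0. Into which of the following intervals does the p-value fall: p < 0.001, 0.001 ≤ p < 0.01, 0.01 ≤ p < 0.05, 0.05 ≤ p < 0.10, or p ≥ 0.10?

t = 7.176 / 22.950 = 0.313.
df = n − k − 1 = 145 − 4 − 1 = 140.
Two-sided p = 2·P(T_{140} > |t|) ≈ 0.7550.
So p ≥ 0.10.

p ≥ 0.10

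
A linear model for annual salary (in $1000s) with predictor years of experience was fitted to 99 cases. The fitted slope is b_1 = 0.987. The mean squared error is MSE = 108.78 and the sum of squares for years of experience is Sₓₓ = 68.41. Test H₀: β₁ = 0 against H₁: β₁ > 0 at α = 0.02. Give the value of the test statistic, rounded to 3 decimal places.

SE(b_1) = √(MSE/Sₓₓ) = √(108.78/68.41) = 1.261.
t = 0.987 / 1.261 = 0.783.
df = n − 2 = 97.
One-sided p ≈ 0.2179, which is ≥ 0.02, so fail to reject H₀.
The data do not give significant evidence that the true slope on years of experience is positive.

t = 0.783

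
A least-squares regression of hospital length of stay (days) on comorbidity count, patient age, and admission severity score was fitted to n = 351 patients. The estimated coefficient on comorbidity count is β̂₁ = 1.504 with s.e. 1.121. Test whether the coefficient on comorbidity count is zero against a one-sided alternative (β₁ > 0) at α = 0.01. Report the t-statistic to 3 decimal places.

H₀: β₁ = 0 vs H₁: β₁ > 0.
t = (β̂₁ − β₁⁰)/SE = 1.504 / 1.121 = 1.342.
df = n − k − 1 = 351 − 3 − 1 = 347.
One-sided p ≈ 0.0903, which is ≥ 0.01, so fail to reject H₀.
The data do not give significant evidence that the true slope on comorbidity count is positive, holding the other predictors fixed.

t = 1.342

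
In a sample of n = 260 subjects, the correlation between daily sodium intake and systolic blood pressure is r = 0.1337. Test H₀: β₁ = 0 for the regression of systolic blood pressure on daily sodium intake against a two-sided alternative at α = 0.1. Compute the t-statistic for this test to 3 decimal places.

t = r·√(n − 2)/√(1 − r²) = 0.1337·√258/√0.982124 = 2.167.
df = n − 2 = 258.
Two-sided p ≈ 0.0312, which is < 0.1, so reject H₀.
There is evidence of a linear association between daily sodium intake and systolic blood pressure.

t = 2.167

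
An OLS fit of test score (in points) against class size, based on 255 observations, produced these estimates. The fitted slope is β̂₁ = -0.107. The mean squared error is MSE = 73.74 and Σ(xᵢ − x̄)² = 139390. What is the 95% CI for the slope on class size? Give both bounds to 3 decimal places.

(-0.152, -0.062)

SE(β̂₁) = √(MSE/Sₓₓ) = √(73.74/139390) = 0.0230004.
df = n − 2 = 253.
t* = t_{0.025, 253} = 1.969385.
Margin = t* × SE = 1.969385 × 0.0230004 = 0.04530.
CI: -0.107 ± 0.04530 → (-0.152, -0.062).
With 95% confidence, each one-unit increase in class size is associated with a change of between -0.152 and -0.062 points in test score.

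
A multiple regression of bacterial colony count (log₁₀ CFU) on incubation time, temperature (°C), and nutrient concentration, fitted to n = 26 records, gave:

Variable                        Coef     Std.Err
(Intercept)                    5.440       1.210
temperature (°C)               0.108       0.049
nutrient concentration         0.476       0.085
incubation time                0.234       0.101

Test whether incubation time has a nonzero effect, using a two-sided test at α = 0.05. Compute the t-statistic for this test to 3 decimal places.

Read off: b = 0.234, SE = 0.101 for incubation time.
H₀: β₁ = 0 vs H₁: β₁ ≠ 0.
t = 0.234 / 0.101 = 2.317.
df = n − k − 1 = 26 − 3 − 1 = 22.
Two-sided p ≈ 0.0302, which is < 0.05, so reject H₀.
There is evidence that incubation time is associated with bacterial colony count, holding the other predictors fixed.

t = 2.317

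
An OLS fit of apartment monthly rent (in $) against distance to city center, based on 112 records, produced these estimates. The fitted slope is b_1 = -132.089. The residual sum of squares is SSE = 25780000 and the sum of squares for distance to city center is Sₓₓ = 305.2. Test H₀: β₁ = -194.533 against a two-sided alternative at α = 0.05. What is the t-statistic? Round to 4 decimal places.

t = 2.2534

MSE = SSE/(n − 2) = 25780000/110 = 234364.
SE(b_1) = √(MSE/Sₓₓ) = √(234364/305.2) = 27.711.
t = (-132.089 − (-194.533)) / 27.711 = 2.2534.
df = n − 2 = 110.
Two-sided p ≈ 0.0262, which is < 0.05, so reject H₀.
There is evidence that the true slope on distance to city center differs from -194.533 $ per unit.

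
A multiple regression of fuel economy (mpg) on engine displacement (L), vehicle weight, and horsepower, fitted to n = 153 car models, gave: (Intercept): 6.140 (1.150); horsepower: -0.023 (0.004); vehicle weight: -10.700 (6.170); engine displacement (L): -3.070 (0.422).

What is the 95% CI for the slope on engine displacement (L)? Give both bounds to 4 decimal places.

Read off: b = -3.070, SE = 0.422 for engine displacement (L).
df = n − k − 1 = 153 − 3 − 1 = 149.
t* = t_{0.025, 149} = 1.976013.
Margin = t* × SE = 1.976013 × 0.422 = 0.833878.
CI: -3.070 ± 0.833878 → (-3.9039, -2.2361).

(-3.9039, -2.2361)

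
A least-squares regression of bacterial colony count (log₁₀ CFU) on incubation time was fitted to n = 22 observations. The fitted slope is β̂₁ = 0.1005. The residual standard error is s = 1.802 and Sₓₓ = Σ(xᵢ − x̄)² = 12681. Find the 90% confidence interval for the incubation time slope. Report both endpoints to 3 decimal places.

(0.073, 0.128)

SE(β̂₁) = s/√Sₓₓ = 1.802/√12681 = 0.0160021.
df = n − 2 = 20.
t* = t_{0.05, 20} = 1.724718.
Margin = t* × SE = 1.724718 × 0.0160021 = 0.02760.
CI: 0.1005 ± 0.02760 → (0.073, 0.128).
With 90% confidence, each one-unit increase in incubation time is associated with a change of between 0.073 and 0.128 log₁₀ CFU in bacterial colony count.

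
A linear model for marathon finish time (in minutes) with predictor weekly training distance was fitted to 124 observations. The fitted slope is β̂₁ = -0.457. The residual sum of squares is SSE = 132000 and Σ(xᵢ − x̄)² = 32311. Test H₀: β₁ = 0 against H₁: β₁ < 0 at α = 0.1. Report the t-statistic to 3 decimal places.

MSE = SSE/(n − 2) = 132000/122 = 1081.97.
SE(β̂₁) = √(MSE/Sₓₓ) = √(1081.97/32311) = 0.182992.
t = -0.457 / 0.182992 = -2.497.
df = n − 2 = 122.
One-sided p ≈ 0.0069, which is < 0.1, so reject H₀.
There is evidence that the true slope on weekly training distance is negative.

t = -2.497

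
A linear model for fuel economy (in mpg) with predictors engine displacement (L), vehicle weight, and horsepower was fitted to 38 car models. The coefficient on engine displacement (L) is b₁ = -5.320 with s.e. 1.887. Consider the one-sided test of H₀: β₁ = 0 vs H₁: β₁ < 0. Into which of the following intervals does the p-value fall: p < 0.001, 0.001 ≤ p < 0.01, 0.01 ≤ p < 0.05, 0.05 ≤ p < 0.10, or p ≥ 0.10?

0.001 ≤ p < 0.01

t = -5.320 / 1.887 = -2.819.
df = n − k − 1 = 38 − 3 − 1 = 34.
One-sided p = P(T_{34} < t) ≈ 0.0040.
So 0.001 ≤ p < 0.01.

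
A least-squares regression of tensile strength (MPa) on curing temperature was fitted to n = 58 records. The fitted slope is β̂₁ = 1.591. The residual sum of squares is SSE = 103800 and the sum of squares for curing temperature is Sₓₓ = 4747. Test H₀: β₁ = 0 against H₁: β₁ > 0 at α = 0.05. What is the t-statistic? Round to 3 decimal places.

MSE = SSE/(n − 2) = 103800/56 = 1853.57.
SE(β̂₁) = √(MSE/Sₓₓ) = √(1853.57/4747) = 0.624878.
t = 1.591 / 0.624878 = 2.546.
df = n − 2 = 56.
One-sided p ≈ 0.0068, which is < 0.05, so reject H₀.
There is evidence that the true slope on curing temperature is positive.

t = 2.546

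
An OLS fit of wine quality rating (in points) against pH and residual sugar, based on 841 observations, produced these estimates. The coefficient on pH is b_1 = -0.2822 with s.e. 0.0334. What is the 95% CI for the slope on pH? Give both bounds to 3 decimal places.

df = n − k − 1 = 841 − 2 − 1 = 838.
t* = t_{0.025, 838} = 1.962799.
Margin = t* × SE = 1.962799 × 0.0334 = 0.06556.
CI: -0.2822 ± 0.06556 → (-0.348, -0.217).
With 95% confidence, each one-unit increase in pH is associated with a change of between -0.348 and -0.217 points in wine quality rating, holding the other predictors fixed.

(-0.348, -0.217)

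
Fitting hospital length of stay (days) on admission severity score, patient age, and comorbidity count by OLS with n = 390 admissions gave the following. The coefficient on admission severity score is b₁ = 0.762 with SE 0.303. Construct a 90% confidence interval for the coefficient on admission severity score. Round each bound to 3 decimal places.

df = n − k − 1 = 390 − 3 − 1 = 386.
t* = t_{0.05, 386} = 1.648811.
Margin = t* × SE = 1.648811 × 0.303 = 0.49959.
CI: 0.762 ± 0.49959 → (0.262, 1.262).
With 90% confidence, each one-unit increase in admission severity score is associated with a change of between 0.262 and 1.262 days in hospital length of stay, holding the other predictors fixed.

(0.262, 1.262)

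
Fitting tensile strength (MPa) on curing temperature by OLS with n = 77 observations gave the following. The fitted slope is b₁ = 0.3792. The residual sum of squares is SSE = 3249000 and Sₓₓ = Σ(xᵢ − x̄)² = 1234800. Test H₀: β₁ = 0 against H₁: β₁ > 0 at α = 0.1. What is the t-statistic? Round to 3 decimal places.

t = 2.025

MSE = SSE/(n − 2) = 3249000/75 = 43320.
SE(b₁) = √(MSE/Sₓₓ) = √(43320/1234800) = 0.187304.
t = 0.3792 / 0.187304 = 2.025.
df = n − 2 = 75.
One-sided p ≈ 0.0232, which is < 0.1, so reject H₀.
There is evidence that the true slope on curing temperature is positive.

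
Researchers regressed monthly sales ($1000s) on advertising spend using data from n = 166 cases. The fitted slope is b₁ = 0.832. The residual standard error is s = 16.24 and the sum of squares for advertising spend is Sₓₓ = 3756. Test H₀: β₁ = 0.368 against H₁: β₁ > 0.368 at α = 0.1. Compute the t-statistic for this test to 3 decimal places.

t = 1.751

SE(b₁) = s/√Sₓₓ = 16.24/√3756 = 0.264986.
t = (0.832 − 0.368) / 0.264986 = 1.751.
df = n − 2 = 164.
One-sided p ≈ 0.0409, which is < 0.1, so reject H₀.
There is evidence that the true slope on advertising spend exceeds 0.368 $1000s per unit.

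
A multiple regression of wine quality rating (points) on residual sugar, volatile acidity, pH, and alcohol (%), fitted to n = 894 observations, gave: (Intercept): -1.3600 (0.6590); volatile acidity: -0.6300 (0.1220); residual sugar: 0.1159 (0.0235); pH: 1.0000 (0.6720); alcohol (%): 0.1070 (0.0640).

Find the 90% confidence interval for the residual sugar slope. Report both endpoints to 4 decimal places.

(0.0772, 0.1546)

Read off: b = 0.1159, SE = 0.0235 for residual sugar.
df = n − k − 1 = 894 − 4 − 1 = 889.
t* = t_{0.05, 889} = 1.646569.
Margin = t* × SE = 1.646569 × 0.0235 = 0.038694.
CI: 0.1159 ± 0.038694 → (0.0772, 0.1546).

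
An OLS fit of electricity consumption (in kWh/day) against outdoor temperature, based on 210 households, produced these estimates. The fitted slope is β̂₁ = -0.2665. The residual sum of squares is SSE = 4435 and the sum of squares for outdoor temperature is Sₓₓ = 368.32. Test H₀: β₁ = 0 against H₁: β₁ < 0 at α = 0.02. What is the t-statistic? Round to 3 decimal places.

t = -1.108

MSE = SSE/(n − 2) = 4435/208 = 21.3221.
SE(β̂₁) = √(MSE/Sₓₓ) = √(21.3221/368.32) = 0.240604.
t = -0.2665 / 0.240604 = -1.108.
df = n − 2 = 208.
One-sided p ≈ 0.1347, which is ≥ 0.02, so fail to reject H₀.
The data do not give significant evidence that the true slope on outdoor temperature is negative.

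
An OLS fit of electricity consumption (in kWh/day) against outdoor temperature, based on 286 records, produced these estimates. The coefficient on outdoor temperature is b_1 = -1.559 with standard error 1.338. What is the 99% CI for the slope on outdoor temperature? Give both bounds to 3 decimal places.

(-5.029, 1.911)

df = n − 2 = 286 − 2 = 284.
t* = t_{0.005, 284} = 2.593251.
Margin = t* × SE = 2.593251 × 1.338 = 3.46977.
CI: -1.559 ± 3.46977 → (-5.029, 1.911).
With 99% confidence, each one-unit increase in outdoor temperature is associated with a change of between -5.029 and 1.911 kWh/day in electricity consumption.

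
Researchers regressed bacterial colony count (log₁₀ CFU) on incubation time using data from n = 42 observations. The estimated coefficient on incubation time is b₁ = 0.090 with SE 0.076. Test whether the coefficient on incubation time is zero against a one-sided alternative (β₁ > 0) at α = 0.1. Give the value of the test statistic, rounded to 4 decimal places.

H₀: β₁ = 0 vs H₁: β₁ > 0.
t = (b₁ − β₁⁰)/SE = 0.090 / 0.076 = 1.1842.
df = n − 2 = 42 − 2 = 40.
One-sided p ≈ 0.1217, which is ≥ 0.1, so fail to reject H₀.
The data do not give significant evidence that the true slope on incubation time is positive.

t = 1.1842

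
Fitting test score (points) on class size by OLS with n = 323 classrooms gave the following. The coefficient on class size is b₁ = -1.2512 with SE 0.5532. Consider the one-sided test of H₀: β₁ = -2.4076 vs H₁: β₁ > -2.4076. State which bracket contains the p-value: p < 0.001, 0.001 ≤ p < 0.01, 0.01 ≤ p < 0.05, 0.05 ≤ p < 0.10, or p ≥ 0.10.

0.01 ≤ p < 0.05

t = (-1.2512 − (-2.4076)) / 0.5532 = 2.090.
df = n − 2 = 323 − 2 = 321.
One-sided p = P(T_{321} > t) ≈ 0.0187.
So 0.01 ≤ p < 0.05.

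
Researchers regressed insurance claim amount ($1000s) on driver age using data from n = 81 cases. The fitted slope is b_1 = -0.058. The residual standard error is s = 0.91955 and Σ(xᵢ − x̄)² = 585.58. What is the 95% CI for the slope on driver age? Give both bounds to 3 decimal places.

(-0.134, 0.018)

SE(b_1) = s/√Sₓₓ = 0.91955/√585.58 = 0.0379999.
df = n − 2 = 79.
t* = t_{0.025, 79} = 1.99045.
Margin = t* × SE = 1.99045 × 0.0379999 = 0.07564.
CI: -0.058 ± 0.07564 → (-0.134, 0.018).
With 95% confidence, each one-unit increase in driver age is associated with a change of between -0.134 and 0.018 $1000s in insurance claim amount.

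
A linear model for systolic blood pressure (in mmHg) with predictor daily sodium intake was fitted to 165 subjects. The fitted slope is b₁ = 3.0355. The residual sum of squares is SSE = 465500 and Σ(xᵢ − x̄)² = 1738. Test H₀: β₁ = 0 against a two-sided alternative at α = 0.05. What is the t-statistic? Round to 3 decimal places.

t = 2.368

MSE = SSE/(n − 2) = 465500/163 = 2855.83.
SE(b₁) = √(MSE/Sₓₓ) = √(2855.83/1738) = 1.28186.
t = 3.0355 / 1.28186 = 2.368.
df = n − 2 = 163.
Two-sided p ≈ 0.0191, which is < 0.05, so reject H₀.
There is evidence that daily sodium intake is associated with systolic blood pressure.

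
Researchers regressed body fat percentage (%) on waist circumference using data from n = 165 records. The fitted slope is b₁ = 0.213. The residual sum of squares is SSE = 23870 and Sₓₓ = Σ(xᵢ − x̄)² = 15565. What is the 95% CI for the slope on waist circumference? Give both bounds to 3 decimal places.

(0.021, 0.405)

MSE = SSE/(n − 2) = 23870/163 = 146.442.
SE(b₁) = √(MSE/Sₓₓ) = √(146.442/15565) = 0.0969969.
df = n − 2 = 163.
t* = t_{0.025, 163} = 1.974625.
Margin = t* × SE = 1.974625 × 0.0969969 = 0.19153.
CI: 0.213 ± 0.19153 → (0.021, 0.405).
With 95% confidence, each one-unit increase in waist circumference is associated with a change of between 0.021 and 0.405 % in body fat percentage.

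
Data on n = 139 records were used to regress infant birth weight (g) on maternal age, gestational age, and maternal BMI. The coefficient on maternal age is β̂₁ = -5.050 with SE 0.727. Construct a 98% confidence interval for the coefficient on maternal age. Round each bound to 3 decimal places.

df = n − k − 1 = 139 − 3 − 1 = 135.
t* = t_{0.01, 135} = 2.354287.
Margin = t* × SE = 2.354287 × 0.727 = 1.71157.
CI: -5.050 ± 1.71157 → (-6.762, -3.338).
With 98% confidence, each one-unit increase in maternal age is associated with a change of between -6.762 and -3.338 g in infant birth weight, holding the other predictors fixed.

(-6.762, -3.338)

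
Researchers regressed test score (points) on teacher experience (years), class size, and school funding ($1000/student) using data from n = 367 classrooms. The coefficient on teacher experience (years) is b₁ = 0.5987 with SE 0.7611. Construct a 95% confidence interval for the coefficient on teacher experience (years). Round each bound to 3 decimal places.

df = n − k − 1 = 367 − 3 − 1 = 363.
t* = t_{0.025, 363} = 1.966521.
Margin = t* × SE = 1.966521 × 0.7611 = 1.49672.
CI: 0.5987 ± 1.49672 → (-0.898, 2.095).
With 95% confidence, each one-unit increase in teacher experience (years) is associated with a change of between -0.898 and 2.095 points in test score, holding the other predictors fixed.

(-0.898, 2.095)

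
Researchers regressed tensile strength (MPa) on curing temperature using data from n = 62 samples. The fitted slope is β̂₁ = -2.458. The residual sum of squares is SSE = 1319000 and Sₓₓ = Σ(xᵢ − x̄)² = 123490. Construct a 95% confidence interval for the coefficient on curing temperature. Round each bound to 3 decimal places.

MSE = SSE/(n − 2) = 1319000/60 = 21983.3.
SE(β̂₁) = √(MSE/Sₓₓ) = √(21983.3/123490) = 0.421921.
df = n − 2 = 60.
t* = t_{0.025, 60} = 2.000298.
Margin = t* × SE = 2.000298 × 0.421921 = 0.84397.
CI: -2.458 ± 0.84397 → (-3.302, -1.614).
With 95% confidence, each one-unit increase in curing temperature is associated with a change of between -3.302 and -1.614 MPa in tensile strength.

(-3.302, -1.614)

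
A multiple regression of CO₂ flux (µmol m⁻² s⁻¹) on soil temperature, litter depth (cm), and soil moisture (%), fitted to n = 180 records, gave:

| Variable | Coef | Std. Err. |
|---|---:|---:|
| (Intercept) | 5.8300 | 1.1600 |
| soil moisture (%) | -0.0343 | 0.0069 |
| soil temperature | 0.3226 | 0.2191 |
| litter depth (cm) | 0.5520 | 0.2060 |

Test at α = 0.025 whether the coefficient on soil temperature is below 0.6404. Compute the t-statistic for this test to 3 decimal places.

t = -1.450

Read off: b = 0.3226, SE = 0.2191 for soil temperature.
H₀: β₁ = 0.6404 vs H₁: β₁ < 0.6404.
t = (0.3226 − 0.6404) / 0.2191 = -1.450.
df = n − k − 1 = 180 − 3 − 1 = 176.
One-sided p ≈ 0.0744, which is ≥ 0.025, so fail to reject H₀.
The data do not give significant evidence that the true slope on soil temperature is below 0.6404 µmol m⁻² s⁻¹ per unit, holding the other predictors fixed.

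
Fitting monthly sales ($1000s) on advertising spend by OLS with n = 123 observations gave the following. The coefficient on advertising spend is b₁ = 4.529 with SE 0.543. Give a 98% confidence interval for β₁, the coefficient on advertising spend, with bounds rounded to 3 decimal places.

(3.249, 5.809)

df = n − 2 = 123 − 2 = 121.
t* = t_{0.01, 121} = 2.357561.
Margin = t* × SE = 2.357561 × 0.543 = 1.28016.
CI: 4.529 ± 1.28016 → (3.249, 5.809).
With 98% confidence, each one-unit increase in advertising spend is associated with a change of between 3.249 and 5.809 $1000s in monthly sales.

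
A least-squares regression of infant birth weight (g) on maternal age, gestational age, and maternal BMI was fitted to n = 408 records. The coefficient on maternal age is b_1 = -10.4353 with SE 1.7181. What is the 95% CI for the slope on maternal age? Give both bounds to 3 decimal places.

(-13.813, -7.058)

df = n − k − 1 = 408 − 3 − 1 = 404.
t* = t_{0.025, 404} = 1.965853.
Margin = t* × SE = 1.965853 × 1.7181 = 3.37753.
CI: -10.4353 ± 3.37753 → (-13.813, -7.058).
With 95% confidence, each one-unit increase in maternal age is associated with a change of between -13.813 and -7.058 g in infant birth weight, holding the other predictors fixed.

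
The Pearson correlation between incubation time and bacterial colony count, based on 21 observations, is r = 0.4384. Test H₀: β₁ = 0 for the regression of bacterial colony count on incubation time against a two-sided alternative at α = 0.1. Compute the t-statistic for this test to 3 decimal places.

t = r·√(n − 2)/√(1 − r²) = 0.4384·√19/√0.807805 = 2.126.
df = n − 2 = 19.
Two-sided p ≈ 0.0468, which is < 0.1, so reject H₀.
There is evidence of a linear association between incubation time and bacterial colony count.

t = 2.126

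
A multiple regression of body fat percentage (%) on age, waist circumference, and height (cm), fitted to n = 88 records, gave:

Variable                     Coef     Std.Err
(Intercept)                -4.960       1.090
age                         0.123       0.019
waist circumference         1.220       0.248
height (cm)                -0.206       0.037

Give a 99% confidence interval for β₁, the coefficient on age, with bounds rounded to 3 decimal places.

(0.073, 0.173)

Read off: b = 0.123, SE = 0.019 for age.
df = n − k − 1 = 88 − 3 − 1 = 84.
t* = t_{0.005, 84} = 2.635632.
Margin = t* × SE = 2.635632 × 0.019 = 0.05008.
CI: 0.123 ± 0.05008 → (0.073, 0.173).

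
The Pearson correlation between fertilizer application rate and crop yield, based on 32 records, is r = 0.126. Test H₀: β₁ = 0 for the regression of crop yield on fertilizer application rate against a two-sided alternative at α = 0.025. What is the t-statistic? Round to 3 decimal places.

t = r·√(n − 2)/√(1 − r²) = 0.126·√30/√0.984124 = 0.696.
df = n − 2 = 30.
Two-sided p ≈ 0.4920, which is ≥ 0.025, so fail to reject H₀.
The data do not give significant evidence of a linear association between fertilizer application rate and crop yield.

t = 0.696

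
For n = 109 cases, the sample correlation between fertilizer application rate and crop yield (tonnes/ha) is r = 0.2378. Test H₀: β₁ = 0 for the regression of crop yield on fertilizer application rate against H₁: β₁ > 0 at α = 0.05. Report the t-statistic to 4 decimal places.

t = 2.5325

t = r·√(n − 2)/√(1 − r²) = 0.2378·√107/√0.943451 = 2.5325.
df = n − 2 = 107.
One-sided p ≈ 0.0064, which is < 0.05, so reject H₀.
There is evidence of a linear association between fertilizer application rate and crop yield.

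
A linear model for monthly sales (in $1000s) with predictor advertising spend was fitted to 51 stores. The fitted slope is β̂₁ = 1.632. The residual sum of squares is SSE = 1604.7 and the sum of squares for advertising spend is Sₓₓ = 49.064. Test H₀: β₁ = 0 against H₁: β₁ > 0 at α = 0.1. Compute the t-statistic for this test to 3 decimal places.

t = 1.998

MSE = SSE/(n − 2) = 1604.7/49 = 32.749.
SE(β̂₁) = √(MSE/Sₓₓ) = √(32.749/49.064) = 0.816991.
t = 1.632 / 0.816991 = 1.998.
df = n − 2 = 49.
One-sided p ≈ 0.0257, which is < 0.1, so reject H₀.
There is evidence that the true slope on advertising spend is positive.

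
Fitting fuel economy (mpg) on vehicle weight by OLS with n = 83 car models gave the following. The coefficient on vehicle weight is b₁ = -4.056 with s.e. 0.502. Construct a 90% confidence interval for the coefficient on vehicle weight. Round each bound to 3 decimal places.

df = n − 2 = 83 − 2 = 81.
t* = t_{0.05, 81} = 1.663884.
Margin = t* × SE = 1.663884 × 0.502 = 0.83527.
CI: -4.056 ± 0.83527 → (-4.891, -3.221).
With 90% confidence, each one-unit increase in vehicle weight is associated with a change of between -4.891 and -3.221 mpg in fuel economy.

(-4.891, -3.221)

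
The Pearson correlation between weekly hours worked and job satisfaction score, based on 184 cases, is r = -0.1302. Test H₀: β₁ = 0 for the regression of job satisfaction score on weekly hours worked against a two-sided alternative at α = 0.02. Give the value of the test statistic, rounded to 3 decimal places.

t = -1.772

t = r·√(n − 2)/√(1 − r²) = -0.1302·√182/√0.983048 = -1.772.
df = n − 2 = 182.
Two-sided p ≈ 0.0781, which is ≥ 0.02, so fail to reject H₀.
The data do not give significant evidence of a linear association between weekly hours worked and job satisfaction score.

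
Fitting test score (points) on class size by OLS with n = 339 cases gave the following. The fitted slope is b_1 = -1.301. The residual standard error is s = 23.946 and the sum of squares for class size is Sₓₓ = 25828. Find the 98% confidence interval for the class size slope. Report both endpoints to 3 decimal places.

SE(b_1) = s/√Sₓₓ = 23.946/√25828 = 0.149.
df = n − 2 = 337.
t* = t_{0.01, 337} = 2.337464.
Margin = t* × SE = 2.337464 × 0.149 = 0.34828.
CI: -1.301 ± 0.34828 → (-1.649, -0.953).
With 98% confidence, each one-unit increase in class size is associated with a change of between -1.649 and -0.953 points in test score.

(-1.649, -0.953)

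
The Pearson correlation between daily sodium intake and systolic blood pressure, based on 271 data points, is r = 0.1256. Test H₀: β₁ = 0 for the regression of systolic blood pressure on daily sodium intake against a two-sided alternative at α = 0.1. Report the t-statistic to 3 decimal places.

t = 2.076

t = r·√(n − 2)/√(1 − r²) = 0.1256·√269/√0.984225 = 2.076.
df = n − 2 = 269.
Two-sided p ≈ 0.0388, which is < 0.1, so reject H₀.
There is evidence of a linear association between daily sodium intake and systolic blood pressure.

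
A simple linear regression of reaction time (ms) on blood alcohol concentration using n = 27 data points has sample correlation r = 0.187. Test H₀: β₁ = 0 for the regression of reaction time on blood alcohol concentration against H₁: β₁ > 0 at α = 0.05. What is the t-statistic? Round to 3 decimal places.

t = 0.952

t = r·√(n − 2)/√(1 − r²) = 0.187·√25/√0.965031 = 0.952.
df = n − 2 = 25.
One-sided p ≈ 0.1752, which is ≥ 0.05, so fail to reject H₀.
The data do not give significant evidence of a linear association between blood alcohol concentration and reaction time.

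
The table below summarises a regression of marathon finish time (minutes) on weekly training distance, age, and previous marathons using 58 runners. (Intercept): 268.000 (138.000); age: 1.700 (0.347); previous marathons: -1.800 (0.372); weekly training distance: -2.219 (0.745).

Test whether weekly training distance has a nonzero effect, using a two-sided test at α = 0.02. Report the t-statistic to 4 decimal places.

Read off: b = -2.219, SE = 0.745 for weekly training distance.
H₀: β₁ = 0 vs H₁: β₁ ≠ 0.
t = -2.219 / 0.745 = -2.9785.
df = n − k − 1 = 58 − 3 − 1 = 54.
Two-sided p ≈ 0.0043, which is < 0.02, so reject H₀.
There is evidence that weekly training distance is associated with marathon finish time, holding the other predictors fixed.

t = -2.9785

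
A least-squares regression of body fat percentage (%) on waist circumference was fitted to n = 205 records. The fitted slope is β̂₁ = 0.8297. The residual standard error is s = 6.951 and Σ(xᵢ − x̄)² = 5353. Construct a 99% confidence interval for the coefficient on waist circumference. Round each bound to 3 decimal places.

SE(β̂₁) = s/√Sₓₓ = 6.951/√5353 = 0.0950055.
df = n − 2 = 203.
t* = t_{0.005, 203} = 2.600265.
Margin = t* × SE = 2.600265 × 0.0950055 = 0.24704.
CI: 0.8297 ± 0.24704 → (0.583, 1.077).
With 99% confidence, each one-unit increase in waist circumference is associated with a change of between 0.583 and 1.077 % in body fat percentage.

(0.583, 1.077)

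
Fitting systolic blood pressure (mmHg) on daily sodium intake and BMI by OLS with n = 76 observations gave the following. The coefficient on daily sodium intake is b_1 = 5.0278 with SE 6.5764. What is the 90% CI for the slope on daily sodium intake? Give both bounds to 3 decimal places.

(-5.928, 15.984)

df = n − k − 1 = 76 − 2 − 1 = 73.
t* = t_{0.05, 73} = 1.665996.
Margin = t* × SE = 1.665996 × 6.5764 = 10.95626.
CI: 5.0278 ± 10.95626 → (-5.928, 15.984).
With 90% confidence, each one-unit increase in daily sodium intake is associated with a change of between -5.928 and 15.984 mmHg in systolic blood pressure, holding the other predictors fixed.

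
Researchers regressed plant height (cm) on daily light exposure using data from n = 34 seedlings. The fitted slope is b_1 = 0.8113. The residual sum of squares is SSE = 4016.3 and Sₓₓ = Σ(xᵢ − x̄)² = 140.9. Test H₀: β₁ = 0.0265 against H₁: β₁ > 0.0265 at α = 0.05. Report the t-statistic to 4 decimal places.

MSE = SSE/(n − 2) = 4016.3/32 = 125.509.
SE(b_1) = √(MSE/Sₓₓ) = √(125.509/140.9) = 0.943806.
t = (0.8113 − 0.0265) / 0.943806 = 0.8315.
df = n − 2 = 32.
One-sided p ≈ 0.2059, which is ≥ 0.05, so fail to reject H₀.
The data do not give significant evidence that the true slope on daily light exposure exceeds 0.0265 cm per unit.

t = 0.8315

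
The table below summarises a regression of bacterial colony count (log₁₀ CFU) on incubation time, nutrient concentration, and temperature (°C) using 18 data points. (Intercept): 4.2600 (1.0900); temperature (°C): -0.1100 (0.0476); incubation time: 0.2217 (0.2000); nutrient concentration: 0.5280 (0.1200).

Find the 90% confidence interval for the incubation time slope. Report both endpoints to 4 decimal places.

Read off: b = 0.2217, SE = 0.2000 for incubation time.
df = n − k − 1 = 18 − 3 − 1 = 14.
t* = t_{0.05, 14} = 1.76131.
Margin = t* × SE = 1.76131 × 0.2000 = 0.352262.
CI: 0.2217 ± 0.352262 → (-0.1306, 0.5740).

(-0.1306, 0.5740)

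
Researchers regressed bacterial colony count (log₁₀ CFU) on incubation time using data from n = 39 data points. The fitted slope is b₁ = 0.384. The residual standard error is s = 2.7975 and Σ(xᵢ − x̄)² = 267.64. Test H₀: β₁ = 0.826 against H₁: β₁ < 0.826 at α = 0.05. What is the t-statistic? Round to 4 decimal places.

t = -2.5848

SE(b₁) = s/√Sₓₓ = 2.7975/√267.64 = 0.170999.
t = (0.384 − 0.826) / 0.170999 = -2.5848.
df = n − 2 = 37.
One-sided p ≈ 0.0069, which is < 0.05, so reject H₀.
There is evidence that the true slope on incubation time is below 0.826 log₁₀ CFU per unit.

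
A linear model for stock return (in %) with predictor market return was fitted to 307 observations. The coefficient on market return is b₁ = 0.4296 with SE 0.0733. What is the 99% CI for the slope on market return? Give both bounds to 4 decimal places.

df = n − 2 = 307 − 2 = 305.
t* = t_{0.005, 305} = 2.592045.
Margin = t* × SE = 2.592045 × 0.0733 = 0.189997.
CI: 0.4296 ± 0.189997 → (0.2396, 0.6196).
With 99% confidence, each one-unit increase in market return is associated with a change of between 0.2396 and 0.6196 % in stock return.

(0.2396, 0.6196)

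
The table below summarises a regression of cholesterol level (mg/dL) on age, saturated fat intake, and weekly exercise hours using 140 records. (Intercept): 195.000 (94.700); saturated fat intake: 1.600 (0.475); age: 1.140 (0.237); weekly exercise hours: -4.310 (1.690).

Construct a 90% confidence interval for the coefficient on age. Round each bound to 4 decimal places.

Read off: b = 1.140, SE = 0.237 for age.
df = n − k − 1 = 140 − 3 − 1 = 136.
t* = t_{0.05, 136} = 1.656135.
Margin = t* × SE = 1.656135 × 0.237 = 0.392504.
CI: 1.140 ± 0.392504 → (0.7475, 1.5325).

(0.7475, 1.5325)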